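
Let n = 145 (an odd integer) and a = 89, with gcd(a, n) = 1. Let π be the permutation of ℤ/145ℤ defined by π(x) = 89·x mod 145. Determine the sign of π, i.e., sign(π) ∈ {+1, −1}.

Start at x=36: 36 → 14 → 86 → 114 → 141 → 79 → 71 → … (one orbit).
Cycle lengths of π_89 on ℤ/145ℤ: [28, 28, 28, 28, 28, 2, 2, 1]; 8 cycles in total.
Σ(ℓ_i−1) = 145−8 = 137; sign = (−1)^137 = -1.

-1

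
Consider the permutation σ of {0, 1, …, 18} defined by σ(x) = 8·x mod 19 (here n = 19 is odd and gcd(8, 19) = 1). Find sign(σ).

-1

Start at x=11: 11 → 12 → 1 → 8 → 7 → 18 → 11 (one orbit).
The orbit structure of x ↦ 8x mod 19: 4 orbits of sizes [6, 6, 6, 1].
sign(π) = (−1)^{n − #cycles} = (−1)^{19−4} = (−1)^15 = -1.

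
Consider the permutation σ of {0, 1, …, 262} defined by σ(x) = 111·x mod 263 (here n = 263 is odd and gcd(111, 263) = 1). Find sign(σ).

+1

Trace 49: π^k(49) = [49, 179, 144, 204, 26, 256, 12] for k=0..6.
Cycle lengths of π_111 on ℤ/263ℤ: [131, 131, 1]; 3 cycles in total.
3 cycles on 263: each ℓ→(−1)^(ℓ−1), product (−1)^260 = +1.
Check: (111/263) = +1 by Zolotarev.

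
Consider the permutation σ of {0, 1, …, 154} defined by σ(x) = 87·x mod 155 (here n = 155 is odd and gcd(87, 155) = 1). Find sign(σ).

Start at x=56: 56 → 67 → 94 → 118 → 36 → 32 → 149 → … (one orbit).
22 cycles of lengths [12, 12, 12, 12, 12, 12, 12, 12, 12, 12, 4, 3, 3, 3, 3, 3, 3, 3, 3, 3, 3, 1].
Σ(ℓ_i−1) = 155−22 = 133; sign = (−1)^133 = -1.
Via Zolotarev, sign(π_{87}) = (87|155) = -1.

-1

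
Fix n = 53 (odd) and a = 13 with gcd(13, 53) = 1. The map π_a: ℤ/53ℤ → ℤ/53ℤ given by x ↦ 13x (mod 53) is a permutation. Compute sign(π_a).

Start at x=49: 49 → 1 → 13 → 10 → 24 → 47 → 28 → … (one orbit).
Decompose π into cycles: lengths [13, 13, 13, 13, 1] (5 cycles, including the fixed point 0).
53 − 5 = 48 transpositions; sign(π) = (−1)^48 = +1.

+1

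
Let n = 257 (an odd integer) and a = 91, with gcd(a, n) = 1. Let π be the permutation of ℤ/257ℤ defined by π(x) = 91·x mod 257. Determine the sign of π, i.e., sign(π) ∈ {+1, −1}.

Start at x=240: 240 → 252 → 59 → 229 → 22 → 203 → 226 → … (one orbit).
π_91 has 2 disjoint cycles with lengths [256, 1] on {0,…,256}.
n − c = 257 − 2 = 255; sign = (−1)^255 = -1.

-1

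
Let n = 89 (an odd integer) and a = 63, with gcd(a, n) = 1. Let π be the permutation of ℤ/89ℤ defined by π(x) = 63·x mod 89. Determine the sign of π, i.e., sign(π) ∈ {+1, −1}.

-1

Start at x=2: 2 → 37 → 17 → 3 → 11 → 70 → 49 → … (one orbit).
The orbit structure of x ↦ 63x mod 89: 2 orbits of sizes [88, 1].
2 cycles on 89: each ℓ→(−1)^(ℓ−1), product (−1)^87 = -1.
Via Zolotarev, sign(π_{63}) = (63|89) = -1.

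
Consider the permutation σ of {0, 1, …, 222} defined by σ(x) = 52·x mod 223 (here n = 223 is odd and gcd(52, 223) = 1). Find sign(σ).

-1

Orbit of 27 under x↦52x: [27, 66, 87, 64, 206, 8, 193]… (length divides ord_223(52)).
Decompose π into cycles: lengths [74, 74, 74, 1] (4 cycles, including the fixed point 0).
4 cycles on 223: each ℓ→(−1)^(ℓ−1), product (−1)^219 = -1.
The Jacobi symbol (52|223) = -1 (Zolotarev) agrees.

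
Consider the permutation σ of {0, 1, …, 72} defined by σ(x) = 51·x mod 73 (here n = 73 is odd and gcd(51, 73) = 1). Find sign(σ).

-1

Start at x=22: 22 → 27 → 63 → 1 → 51 → 46 → 10 → … (one orbit).
π_51 has 10 disjoint cycles with lengths [8, 8, 8, 8, 8, 8, 8, 8, 8, 1] on {0,…,72}.
With 10 cycles on 73 points, sign = (−1)^{73−10} = -1.
The Jacobi symbol (51|73) = -1 (Zolotarev) agrees.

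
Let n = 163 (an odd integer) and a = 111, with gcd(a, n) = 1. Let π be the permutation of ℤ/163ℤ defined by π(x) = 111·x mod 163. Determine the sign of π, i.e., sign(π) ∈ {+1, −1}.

Start at x=84: 84 → 33 → 77 → 71 → 57 → 133 → 93 → … (one orbit).
Cycle type of π: 81×2 + 1; total 3 cycles.
3 cycles on 163: each ℓ→(−1)^(ℓ−1), product (−1)^160 = +1.
Via Zolotarev, sign(π_{111}) = (111|163) = +1.

+1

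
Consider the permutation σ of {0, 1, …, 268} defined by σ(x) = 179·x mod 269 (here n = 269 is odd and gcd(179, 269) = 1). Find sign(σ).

Orbit of 25 under x↦179x: [25, 171, 212, 19, 173, 32, 79]… (length divides ord_269(179)).
Cycle lengths of π_179 on ℤ/269ℤ: [268, 1]; 2 cycles in total.
n − c = 269 − 2 = 267; sign = (−1)^267 = -1.
(179|269)_J = -1 (Zolotarev's lemma cross-check).

-1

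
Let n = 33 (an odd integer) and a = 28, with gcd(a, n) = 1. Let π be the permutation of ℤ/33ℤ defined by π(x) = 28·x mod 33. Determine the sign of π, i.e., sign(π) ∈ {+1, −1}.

Start at x=1: 1 → 28 → 25 → 7 → 31 → 10 → 16 → … (one orbit).
6 cycles of lengths [10, 10, 10, 1, 1, 1].
33 − 6 = 27 transpositions; sign(π) = (−1)^27 = -1.

-1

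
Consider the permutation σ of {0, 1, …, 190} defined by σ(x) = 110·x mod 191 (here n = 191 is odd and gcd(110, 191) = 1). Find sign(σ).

-1

Start at x=111: 111 → 177 → 179 → 17 → 151 → 184 → 185 → … (one orbit).
π_110 has 2 disjoint cycles with lengths [190, 1] on {0,…,190}.
2 cycles on 191: each ℓ→(−1)^(ℓ−1), product (−1)^189 = -1.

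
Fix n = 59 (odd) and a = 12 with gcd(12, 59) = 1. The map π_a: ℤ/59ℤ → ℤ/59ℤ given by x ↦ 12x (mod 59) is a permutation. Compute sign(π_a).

Start at x=25: 25 → 5 → 1 → 12 → 26 → 17 → 27 → … (one orbit).
The orbit structure of x ↦ 12x mod 59: 3 orbits of sizes [29, 29, 1].
sign(π) = (−1)^{n − #cycles} = (−1)^{59−3} = (−1)^56 = +1.

+1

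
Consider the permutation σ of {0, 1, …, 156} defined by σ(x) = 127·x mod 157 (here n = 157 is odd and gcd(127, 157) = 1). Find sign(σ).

Trace 25: π^k(25) = [25, 35, 49, 100, 140, 39, 86] for k=0..6.
The orbit structure of x ↦ 127x mod 157: 3 orbits of sizes [78, 78, 1].
sign(π) = (−1)^{n − #cycles} = (−1)^{157−3} = (−1)^154 = +1.

+1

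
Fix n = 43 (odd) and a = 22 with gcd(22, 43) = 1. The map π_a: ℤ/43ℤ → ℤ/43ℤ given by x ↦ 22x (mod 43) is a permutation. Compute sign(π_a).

-1

Start at x=41: 41 → 42 → 21 → 32 → 16 → 8 → 4 → … (one orbit).
4 cycles of lengths [14, 14, 14, 1].
43 − 4 = 39 transpositions; sign(π) = (−1)^39 = -1.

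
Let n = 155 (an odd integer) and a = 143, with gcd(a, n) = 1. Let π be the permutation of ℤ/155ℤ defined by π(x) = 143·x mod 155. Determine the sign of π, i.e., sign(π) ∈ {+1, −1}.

-1

Orbit of 109 under x↦143x: [109, 87, 41, 128, 14, 142, 1]… (length divides ord_155(143)).
π_143 has 6 disjoint cycles with lengths [60, 60, 15, 15, 4, 1] on {0,…,154}.
155 − 6 = 149 transpositions; sign(π) = (−1)^149 = -1.
Zolotarev: (143|155) = -1, matching the cycle-count sign.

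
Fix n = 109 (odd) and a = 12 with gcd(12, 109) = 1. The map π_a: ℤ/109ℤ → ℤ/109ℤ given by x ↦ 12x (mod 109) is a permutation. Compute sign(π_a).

Orbit of 89 under x↦12x: [89, 87, 63, 102, 25, 82, 3]… (length divides ord_109(12)).
3 cycles of lengths [54, 54, 1].
Σ(ℓ_i−1) = 109−3 = 106; sign = (−1)^106 = +1.
The Jacobi symbol (12|109) = +1 (Zolotarev) agrees.

+1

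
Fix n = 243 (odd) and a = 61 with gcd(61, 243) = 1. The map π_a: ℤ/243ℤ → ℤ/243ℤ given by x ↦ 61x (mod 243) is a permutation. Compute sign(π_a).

Orbit of 67 under x↦61x: [67, 199, 232, 58, 136, 34, 130]… (length divides ord_243(61)).
Cycle lengths of π_61 on ℤ/243ℤ: [81, 81, 27, 27, 9, 9, 3, 3, 1, 1, 1]; 11 cycles in total.
sign(π) = (−1)^{n − #cycles} = (−1)^{243−11} = (−1)^232 = +1.
Zolotarev: (61|243) = +1, matching the cycle-count sign.

+1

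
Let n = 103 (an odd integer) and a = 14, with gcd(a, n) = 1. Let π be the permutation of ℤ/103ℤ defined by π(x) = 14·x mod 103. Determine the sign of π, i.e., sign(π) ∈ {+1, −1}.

+1

Start at x=72: 72 → 81 → 1 → 14 → 93 → 66 → 100 → … (one orbit).
Cycle type of π: 17×6 + 1; total 7 cycles.
Σ(ℓ_i−1) = 103−7 = 96; sign = (−1)^96 = +1.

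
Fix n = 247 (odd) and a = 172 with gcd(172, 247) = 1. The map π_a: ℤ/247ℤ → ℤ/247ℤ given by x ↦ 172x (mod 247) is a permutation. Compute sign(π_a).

Orbit of 172 under x↦172x: [172, 191, 1]… (length divides ord_247(172)).
Decompose π into cycles: lengths [3, 3, 3, 3, 3, 3, 3, 3, 3, 3, 3, 3, 3, 3, 3, 3, 3, 3, 3, 3, 3, 3, 3, 3, 3, 3, 3, 3, 3, 3, 3, 3, 3, 3, 3, 3, 3, 3, 3, 3, 3, 3, 3, 3, 3, 3, 3, 3, 3, 3, 3, 3, 3, 3, 3, 3, 3, 3, 3, 3, 3, 3, 3, 3, 3, 3, 3, 3, 3, 3, 3, 3, 3, 3, 3, 3, 1, 1, 1, 1, 1, 1, 1, 1, 1, 1, 1, 1, 1, 1, 1, 1, 1, 1, 1] (95 cycles, including the fixed point 0).
sign(π) = (−1)^{n − #cycles} = (−1)^{247−95} = (−1)^152 = +1.

+1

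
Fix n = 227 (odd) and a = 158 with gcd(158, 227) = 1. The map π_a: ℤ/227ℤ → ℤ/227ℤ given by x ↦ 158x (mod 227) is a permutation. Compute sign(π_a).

-1

Trace 16: π^k(16) = [16, 31, 131, 41, 122, 208, 176] for k=0..6.
Cycle lengths of π_158 on ℤ/227ℤ: [226, 1]; 2 cycles in total.
2 cycles on 227: each ℓ→(−1)^(ℓ−1), product (−1)^225 = -1.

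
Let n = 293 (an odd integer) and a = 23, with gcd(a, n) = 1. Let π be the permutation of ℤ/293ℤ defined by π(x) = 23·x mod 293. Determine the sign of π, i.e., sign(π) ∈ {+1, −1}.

Orbit of 37 under x↦23x: [37, 265, 235, 131, 83, 151, 250]… (length divides ord_293(23)).
Cycle type of π: 292 + 1; total 2 cycles.
293 − 2 = 291 transpositions; sign(π) = (−1)^291 = -1.
Check: (23/293) = -1 by Zolotarev.

-1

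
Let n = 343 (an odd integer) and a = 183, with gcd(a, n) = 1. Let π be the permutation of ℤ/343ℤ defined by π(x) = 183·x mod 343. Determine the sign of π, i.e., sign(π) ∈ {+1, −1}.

+1

Trace 204: π^k(204) = [204, 288, 225, 15, 1, 183, 218] for k=0..6.
π_183 has 19 disjoint cycles with lengths [49, 49, 49, 49, 49, 49, 7, 7, 7, 7, 7, 7, 1, 1, 1, 1, 1, 1, 1] on {0,…,342}.
Σ(ℓ_i−1) = 343−19 = 324; sign = (−1)^324 = +1.
Via Zolotarev, sign(π_{183}) = (183|343) = +1.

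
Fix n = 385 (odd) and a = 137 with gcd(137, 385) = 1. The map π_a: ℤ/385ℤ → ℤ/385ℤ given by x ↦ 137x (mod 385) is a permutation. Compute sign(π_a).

-1

Orbit of 163 under x↦137x: [163, 1, 137, 289, 323, 361, 177]… (length divides ord_385(137)).
Decompose π into cycles: lengths [60, 60, 60, 60, 20, 20, 15, 15, 15, 15, 12, 12, 5, 5, 4, 3, 3, 1] (18 cycles, including the fixed point 0).
Σ(ℓ_i−1) = 385−18 = 367; sign = (−1)^367 = -1.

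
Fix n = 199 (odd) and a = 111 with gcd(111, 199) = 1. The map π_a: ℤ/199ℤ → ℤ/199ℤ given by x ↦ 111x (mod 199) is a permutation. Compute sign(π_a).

+1

Start at x=62: 62 → 116 → 140 → 18 → 8 → 92 → 63 → … (one orbit).
Cycle lengths of π_111 on ℤ/199ℤ: [33, 33, 33, 33, 33, 33, 1]; 7 cycles in total.
Σ(ℓ_i−1) = 199−7 = 192; sign = (−1)^192 = +1.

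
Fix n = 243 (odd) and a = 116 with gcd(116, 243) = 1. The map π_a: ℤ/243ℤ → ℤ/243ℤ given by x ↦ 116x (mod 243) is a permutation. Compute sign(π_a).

-1

Orbit of 163 under x↦116x: [163, 197, 10, 188, 181, 98, 190]… (length divides ord_243(116)).
Cycle lengths of π_116 on ℤ/243ℤ: [54, 54, 54, 18, 18, 18, 6, 6, 6, 2, 2, 2, 2, 1]; 14 cycles in total.
n − c = 243 − 14 = 229; sign = (−1)^229 = -1.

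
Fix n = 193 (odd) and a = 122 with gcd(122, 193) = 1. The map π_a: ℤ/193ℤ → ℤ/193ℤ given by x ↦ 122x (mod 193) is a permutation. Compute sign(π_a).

-1

Orbit of 23 under x↦122x: [23, 104, 143, 76, 8, 11, 184]… (length divides ord_193(122)).
The orbit structure of x ↦ 122x mod 193: 4 orbits of sizes [64, 64, 64, 1].
sign(π) = (−1)^{n − #cycles} = (−1)^{193−4} = (−1)^189 = -1.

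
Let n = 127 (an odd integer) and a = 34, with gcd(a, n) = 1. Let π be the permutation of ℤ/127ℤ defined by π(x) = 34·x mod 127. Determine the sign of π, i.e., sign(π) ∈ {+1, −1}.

+1

Start at x=41: 41 → 124 → 25 → 88 → 71 → 1 → 34 → … (one orbit).
Cycle type of π: 63×2 + 1; total 3 cycles.
Σ(ℓ_i−1) = 127−3 = 124; sign = (−1)^124 = +1.
Check: (34/127) = +1 by Zolotarev.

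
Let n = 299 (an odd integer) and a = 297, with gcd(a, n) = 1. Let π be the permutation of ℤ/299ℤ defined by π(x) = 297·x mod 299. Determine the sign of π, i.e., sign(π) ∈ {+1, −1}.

Start at x=256: 256 → 86 → 127 → 45 → 209 → 180 → 238 → … (one orbit).
π_297 has 5 disjoint cycles with lengths [132, 132, 22, 12, 1] on {0,…,298}.
n − c = 299 − 5 = 294; sign = (−1)^294 = +1.
Check: (297/299) = +1 by Zolotarev.

+1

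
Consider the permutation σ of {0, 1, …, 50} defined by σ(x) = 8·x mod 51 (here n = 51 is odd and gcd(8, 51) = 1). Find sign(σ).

Trace 16: π^k(16) = [16, 26, 4, 32, 1, 8, 13] for k=0..6.
The orbit structure of x ↦ 8x mod 51: 8 orbits of sizes [8, 8, 8, 8, 8, 8, 2, 1].
n − c = 51 − 8 = 43; sign = (−1)^43 = -1.
Zolotarev: (8|51) = -1, matching the cycle-count sign.

-1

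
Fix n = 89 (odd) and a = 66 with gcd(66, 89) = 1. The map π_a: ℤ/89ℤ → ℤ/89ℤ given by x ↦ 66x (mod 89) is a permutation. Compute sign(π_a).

Trace 65: π^k(65) = [65, 18, 31, 88, 23, 5, 63] for k=0..6.
2 cycles of lengths [88, 1].
89 − 2 = 87 transpositions; sign(π) = (−1)^87 = -1.

-1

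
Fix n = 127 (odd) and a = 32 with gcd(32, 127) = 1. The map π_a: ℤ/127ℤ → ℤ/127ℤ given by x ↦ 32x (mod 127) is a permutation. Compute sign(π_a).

+1

Trace 8: π^k(8) = [8, 2, 64, 16, 4, 1, 32] for k=0..6.
Cycle lengths of π_32 on ℤ/127ℤ: [7, 7, 7, 7, 7, 7, 7, 7, 7, 7, 7, 7, 7, 7, 7, 7, 7, 7, 1]; 19 cycles in total.
sign(π) = (−1)^{n − #cycles} = (−1)^{127−19} = (−1)^108 = +1.
Zolotarev: (32|127) = +1, matching the cycle-count sign.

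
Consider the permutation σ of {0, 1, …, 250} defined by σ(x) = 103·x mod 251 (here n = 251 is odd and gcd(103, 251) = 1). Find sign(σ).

+1

Start at x=225: 225 → 83 → 15 → 39 → 1 → 103 → 67 → … (one orbit).
Cycle lengths of π_103 on ℤ/251ℤ: [125, 125, 1]; 3 cycles in total.
3 cycles on 251: each ℓ→(−1)^(ℓ−1), product (−1)^248 = +1.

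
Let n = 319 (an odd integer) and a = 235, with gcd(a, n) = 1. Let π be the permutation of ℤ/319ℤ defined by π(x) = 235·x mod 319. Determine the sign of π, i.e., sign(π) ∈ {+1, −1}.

-1

Orbit of 12 under x↦235x: [12, 268, 137, 295, 102, 45, 48]… (length divides ord_319(235)).
Cycle lengths of π_235 on ℤ/319ℤ: [140, 140, 28, 5, 5, 1]; 6 cycles in total.
6 cycles on 319: each ℓ→(−1)^(ℓ−1), product (−1)^313 = -1.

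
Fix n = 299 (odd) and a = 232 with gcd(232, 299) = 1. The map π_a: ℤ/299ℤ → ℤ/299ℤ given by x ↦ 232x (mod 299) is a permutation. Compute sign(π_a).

Orbit of 27 under x↦232x: [27, 284, 108, 239, 133, 59, 233]… (length divides ord_299(232)).
Cycle lengths of π_232 on ℤ/299ℤ: [132, 132, 12, 11, 11, 1]; 6 cycles in total.
With 6 cycles on 299 points, sign = (−1)^{299−6} = -1.

-1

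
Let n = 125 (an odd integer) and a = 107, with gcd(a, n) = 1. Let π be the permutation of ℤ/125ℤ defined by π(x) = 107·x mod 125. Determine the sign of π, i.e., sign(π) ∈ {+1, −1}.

-1

Start at x=124: 124 → 18 → 51 → 82 → 24 → 68 → 26 → … (one orbit).
Decompose π into cycles: lengths [20, 20, 20, 20, 20, 4, 4, 4, 4, 4, 4, 1] (12 cycles, including the fixed point 0).
125 − 12 = 113 transpositions; sign(π) = (−1)^113 = -1.
Zolotarev: (107|125) = -1, matching the cycle-count sign.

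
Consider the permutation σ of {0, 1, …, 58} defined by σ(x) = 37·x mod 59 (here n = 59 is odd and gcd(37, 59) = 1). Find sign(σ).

-1

Trace 21: π^k(21) = [21, 10, 16, 2, 15, 24, 3] for k=0..6.
Cycle lengths of π_37 on ℤ/59ℤ: [58, 1]; 2 cycles in total.
2 cycles on 59: each ℓ→(−1)^(ℓ−1), product (−1)^57 = -1.
Check: (37/59) = -1 by Zolotarev.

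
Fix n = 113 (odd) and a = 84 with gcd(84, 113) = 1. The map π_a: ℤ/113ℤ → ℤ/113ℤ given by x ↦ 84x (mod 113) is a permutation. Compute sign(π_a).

Orbit of 80 under x↦84x: [80, 53, 45, 51, 103, 64, 65]… (length divides ord_113(84)).
Cycle type of π: 112 + 1; total 2 cycles.
With 2 cycles on 113 points, sign = (−1)^{113−2} = -1.

-1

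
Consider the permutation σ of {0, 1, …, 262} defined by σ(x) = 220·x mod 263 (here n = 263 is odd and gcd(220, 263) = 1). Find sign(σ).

Orbit of 262 under x↦220x: [262, 43, 255, 81, 199, 122, 14]… (length divides ord_263(220)).
Cycle lengths of π_220 on ℤ/263ℤ: [262, 1]; 2 cycles in total.
Σ(ℓ_i−1) = 263−2 = 261; sign = (−1)^261 = -1.

-1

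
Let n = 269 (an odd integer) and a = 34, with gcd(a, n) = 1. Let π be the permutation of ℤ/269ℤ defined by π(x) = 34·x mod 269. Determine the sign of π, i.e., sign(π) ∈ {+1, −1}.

Orbit of 232 under x↦34x: [232, 87, 268, 235, 189, 239, 56]… (length divides ord_269(34)).
The orbit structure of x ↦ 34x mod 269: 3 orbits of sizes [134, 134, 1].
3 cycles on 269: each ℓ→(−1)^(ℓ−1), product (−1)^266 = +1.
Check: (34/269) = +1 by Zolotarev.

+1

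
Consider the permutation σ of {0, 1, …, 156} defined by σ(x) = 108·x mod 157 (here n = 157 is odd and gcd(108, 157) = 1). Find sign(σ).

Trace 1: π^k(1) = [1, 108, 46, 101, 75, 93, 153] for k=0..6.
13 cycles of lengths [13, 13, 13, 13, 13, 13, 13, 13, 13, 13, 13, 13, 1].
13 cycles on 157: each ℓ→(−1)^(ℓ−1), product (−1)^144 = +1.

+1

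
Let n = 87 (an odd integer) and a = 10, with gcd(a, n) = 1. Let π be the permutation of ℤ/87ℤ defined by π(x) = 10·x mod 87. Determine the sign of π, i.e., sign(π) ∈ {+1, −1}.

Start at x=67: 67 → 61 → 1 → 10 → 13 → 43 → 82 → … (one orbit).
Cycle type of π: 28×3 + 1×3; total 6 cycles.
6 cycles on 87: each ℓ→(−1)^(ℓ−1), product (−1)^81 = -1.
Check: (10/87) = -1 by Zolotarev.

-1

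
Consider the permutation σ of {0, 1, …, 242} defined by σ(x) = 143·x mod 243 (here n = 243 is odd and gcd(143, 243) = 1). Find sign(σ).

Trace 190: π^k(190) = [190, 197, 226, 242, 100, 206, 55] for k=0..6.
Cycle type of π: 54×3 + 18×3 + 6×3 + 2×4 + 1; total 14 cycles.
14 cycles on 243: each ℓ→(−1)^(ℓ−1), product (−1)^229 = -1.

-1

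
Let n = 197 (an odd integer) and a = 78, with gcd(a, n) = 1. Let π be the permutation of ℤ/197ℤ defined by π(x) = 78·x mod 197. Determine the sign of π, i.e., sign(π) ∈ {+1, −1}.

-1

Orbit of 29 under x↦78x: [29, 95, 121, 179, 172, 20, 181]… (length divides ord_197(78)).
The orbit structure of x ↦ 78x mod 197: 2 orbits of sizes [196, 1].
sign(π) = (−1)^{n − #cycles} = (−1)^{197−2} = (−1)^195 = -1.
Via Zolotarev, sign(π_{78}) = (78|197) = -1.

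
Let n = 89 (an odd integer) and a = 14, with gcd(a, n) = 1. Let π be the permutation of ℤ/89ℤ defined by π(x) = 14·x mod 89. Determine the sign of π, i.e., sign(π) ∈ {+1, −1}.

-1

Trace 48: π^k(48) = [48, 49, 63, 81, 66, 34, 31] for k=0..6.
Cycle lengths of π_14 on ℤ/89ℤ: [88, 1]; 2 cycles in total.
n − c = 89 − 2 = 87; sign = (−1)^87 = -1.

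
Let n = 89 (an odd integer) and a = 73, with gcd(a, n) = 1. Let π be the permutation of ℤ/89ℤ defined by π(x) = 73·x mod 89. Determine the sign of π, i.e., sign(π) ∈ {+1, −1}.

+1

Orbit of 39 under x↦73x: [39, 88, 16, 11, 2, 57, 67]… (length divides ord_89(73)).
5 cycles of lengths [22, 22, 22, 22, 1].
With 5 cycles on 89 points, sign = (−1)^{89−5} = +1.
The Jacobi symbol (73|89) = +1 (Zolotarev) agrees.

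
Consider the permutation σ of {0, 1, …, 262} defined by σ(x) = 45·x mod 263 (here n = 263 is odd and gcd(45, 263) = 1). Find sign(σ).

-1

Trace 126: π^k(126) = [126, 147, 40, 222, 259, 83, 53] for k=0..6.
The orbit structure of x ↦ 45x mod 263: 2 orbits of sizes [262, 1].
2 cycles on 263: each ℓ→(−1)^(ℓ−1), product (−1)^261 = -1.
Via Zolotarev, sign(π_{45}) = (45|263) = -1.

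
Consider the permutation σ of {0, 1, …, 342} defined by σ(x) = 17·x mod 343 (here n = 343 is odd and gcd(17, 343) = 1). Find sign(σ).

Orbit of 151 under x↦17x: [151, 166, 78, 297, 247, 83, 39]… (length divides ord_343(17)).
Cycle lengths of π_17 on ℤ/343ℤ: [294, 42, 6, 1]; 4 cycles in total.
n − c = 343 − 4 = 339; sign = (−1)^339 = -1.
The Jacobi symbol (17|343) = -1 (Zolotarev) agrees.

-1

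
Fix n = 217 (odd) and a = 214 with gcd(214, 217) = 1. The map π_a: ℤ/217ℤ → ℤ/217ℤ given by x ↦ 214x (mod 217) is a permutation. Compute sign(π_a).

+1

Orbit of 193 under x↦214x: [193, 72, 1, 214, 9, 190, 81]… (length divides ord_217(214)).
Cycle type of π: 15×14 + 3×2 + 1; total 17 cycles.
Σ(ℓ_i−1) = 217−17 = 200; sign = (−1)^200 = +1.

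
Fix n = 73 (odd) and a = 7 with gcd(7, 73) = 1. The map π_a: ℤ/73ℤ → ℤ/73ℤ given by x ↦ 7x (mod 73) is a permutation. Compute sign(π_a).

-1

Orbit of 17 under x↦7x: [17, 46, 30, 64, 10, 70, 52]… (length divides ord_73(7)).
Cycle type of π: 24×3 + 1; total 4 cycles.
Σ(ℓ_i−1) = 73−4 = 69; sign = (−1)^69 = -1.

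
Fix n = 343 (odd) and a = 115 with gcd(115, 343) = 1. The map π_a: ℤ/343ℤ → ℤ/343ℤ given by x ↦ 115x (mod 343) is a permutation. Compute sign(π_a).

Orbit of 251 under x↦115x: [251, 53, 264, 176, 3, 2, 230]… (length divides ord_343(115)).
π_115 has 4 disjoint cycles with lengths [294, 42, 6, 1] on {0,…,342}.
sign(π) = (−1)^{n − #cycles} = (−1)^{343−4} = (−1)^339 = -1.
Check: (115/343) = -1 by Zolotarev.

-1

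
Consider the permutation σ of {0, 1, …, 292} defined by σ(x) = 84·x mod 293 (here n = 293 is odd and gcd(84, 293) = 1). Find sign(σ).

+1

Start at x=46: 46 → 55 → 225 → 148 → 126 → 36 → 94 → … (one orbit).
Decompose π into cycles: lengths [73, 73, 73, 73, 1] (5 cycles, including the fixed point 0).
5 cycles on 293: each ℓ→(−1)^(ℓ−1), product (−1)^288 = +1.
(84|293)_J = +1 (Zolotarev's lemma cross-check).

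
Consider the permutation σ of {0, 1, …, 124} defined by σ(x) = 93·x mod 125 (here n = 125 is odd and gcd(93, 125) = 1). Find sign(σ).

Start at x=107: 107 → 76 → 68 → 74 → 7 → 26 → 43 → … (one orbit).
12 cycles of lengths [20, 20, 20, 20, 20, 4, 4, 4, 4, 4, 4, 1].
125 − 12 = 113 transpositions; sign(π) = (−1)^113 = -1.
The Jacobi symbol (93|125) = -1 (Zolotarev) agrees.

-1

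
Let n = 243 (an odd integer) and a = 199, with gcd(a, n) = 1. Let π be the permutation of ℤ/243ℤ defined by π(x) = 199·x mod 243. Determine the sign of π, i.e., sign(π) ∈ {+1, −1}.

+1

Start at x=235: 235 → 109 → 64 → 100 → 217 → 172 → 208 → … (one orbit).
Cycle type of π: 27×6 + 9×6 + 3×6 + 1×9; total 27 cycles.
Σ(ℓ_i−1) = 243−27 = 216; sign = (−1)^216 = +1.
Via Zolotarev, sign(π_{199}) = (199|243) = +1.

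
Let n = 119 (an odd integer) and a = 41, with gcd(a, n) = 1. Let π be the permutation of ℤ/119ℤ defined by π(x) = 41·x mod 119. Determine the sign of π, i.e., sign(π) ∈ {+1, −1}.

+1

Orbit of 27 under x↦41x: [27, 36, 48, 64, 6, 8, 90]… (length divides ord_119(41)).
Decompose π into cycles: lengths [16, 16, 16, 16, 16, 16, 16, 2, 2, 2, 1] (11 cycles, including the fixed point 0).
n − c = 119 − 11 = 108; sign = (−1)^108 = +1.
The Jacobi symbol (41|119) = +1 (Zolotarev) agrees.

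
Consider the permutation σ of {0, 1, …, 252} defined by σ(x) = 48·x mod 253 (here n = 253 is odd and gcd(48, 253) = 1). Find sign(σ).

Trace 49: π^k(49) = [49, 75, 58, 1, 48, 27, 31] for k=0..6.
The orbit structure of x ↦ 48x mod 253: 9 orbits of sizes [55, 55, 55, 55, 11, 11, 5, 5, 1].
253 − 9 = 244 transpositions; sign(π) = (−1)^244 = +1.
(48|253)_J = +1 (Zolotarev's lemma cross-check).

+1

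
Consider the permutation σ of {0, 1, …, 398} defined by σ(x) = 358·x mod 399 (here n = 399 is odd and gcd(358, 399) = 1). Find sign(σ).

+1

Orbit of 169 under x↦358x: [169, 253, 1, 358, 85, 106, 43]… (length divides ord_399(358)).
π_358 has 63 disjoint cycles with lengths [9, 9, 9, 9, 9, 9, 9, 9, 9, 9, 9, 9, 9, 9, 9, 9, 9, 9, 9, 9, 9, 9, 9, 9, 9, 9, 9, 9, 9, 9, 9, 9, 9, 9, 9, 9, 9, 9, 9, 9, 9, 9, 1, 1, 1, 1, 1, 1, 1, 1, 1, 1, 1, 1, 1, 1, 1, 1, 1, 1, 1, 1, 1] on {0,…,398}.
Σ(ℓ_i−1) = 399−63 = 336; sign = (−1)^336 = +1.
(358|399)_J = +1 (Zolotarev's lemma cross-check).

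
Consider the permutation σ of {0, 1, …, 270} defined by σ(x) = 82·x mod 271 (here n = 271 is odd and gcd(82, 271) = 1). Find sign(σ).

Start at x=156: 156 → 55 → 174 → 176 → 69 → 238 → 4 → … (one orbit).
Cycle type of π: 135×2 + 1; total 3 cycles.
Σ(ℓ_i−1) = 271−3 = 268; sign = (−1)^268 = +1.
Via Zolotarev, sign(π_{82}) = (82|271) = +1.

+1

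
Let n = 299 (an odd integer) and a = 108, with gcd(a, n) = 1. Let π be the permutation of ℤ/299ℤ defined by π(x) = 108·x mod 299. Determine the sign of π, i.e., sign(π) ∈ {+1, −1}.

Start at x=94: 94 → 285 → 282 → 257 → 248 → 173 → 146 → … (one orbit).
π_108 has 9 disjoint cycles with lengths [66, 66, 66, 66, 11, 11, 6, 6, 1] on {0,…,298}.
Σ(ℓ_i−1) = 299−9 = 290; sign = (−1)^290 = +1.
Check: (108/299) = +1 by Zolotarev.

+1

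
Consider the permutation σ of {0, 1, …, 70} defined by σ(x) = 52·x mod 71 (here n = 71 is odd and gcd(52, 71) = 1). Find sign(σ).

-1

Start at x=34: 34 → 64 → 62 → 29 → 17 → 32 → 31 → … (one orbit).
2 cycles of lengths [70, 1].
Σ(ℓ_i−1) = 71−2 = 69; sign = (−1)^69 = -1.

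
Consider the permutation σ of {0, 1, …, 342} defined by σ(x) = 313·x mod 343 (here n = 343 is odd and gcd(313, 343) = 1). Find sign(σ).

-1

Orbit of 325 under x↦313x: [325, 197, 264, 312, 244, 226, 80]… (length divides ord_343(313)).
Cycle lengths of π_313 on ℤ/343ℤ: [42, 42, 42, 42, 42, 42, 42, 6, 6, 6, 6, 6, 6, 6, 6, 1]; 16 cycles in total.
343 − 16 = 327 transpositions; sign(π) = (−1)^327 = -1.
(313|343)_J = -1 (Zolotarev's lemma cross-check).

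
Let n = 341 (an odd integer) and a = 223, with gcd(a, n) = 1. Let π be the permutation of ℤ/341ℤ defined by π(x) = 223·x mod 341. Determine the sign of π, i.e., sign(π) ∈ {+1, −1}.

-1

Start at x=280: 280 → 37 → 67 → 278 → 273 → 181 → 125 → … (one orbit).
Cycle type of π: 30×10 + 6×5 + 5×2 + 1; total 18 cycles.
n − c = 341 − 18 = 323; sign = (−1)^323 = -1.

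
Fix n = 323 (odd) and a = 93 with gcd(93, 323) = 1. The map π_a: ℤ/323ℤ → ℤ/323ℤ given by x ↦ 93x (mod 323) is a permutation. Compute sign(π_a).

Start at x=77: 77 → 55 → 270 → 239 → 263 → 234 → 121 → … (one orbit).
π_93 has 9 disjoint cycles with lengths [72, 72, 72, 72, 9, 9, 8, 8, 1] on {0,…,322}.
Σ(ℓ_i−1) = 323−9 = 314; sign = (−1)^314 = +1.
Zolotarev: (93|323) = +1, matching the cycle-count sign.

+1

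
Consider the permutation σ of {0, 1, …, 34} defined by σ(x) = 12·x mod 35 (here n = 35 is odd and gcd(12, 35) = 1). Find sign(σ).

+1

Start at x=1: 1 → 12 → 4 → 13 → 16 → 17 → 29 → … (one orbit).
Cycle lengths of π_12 on ℤ/35ℤ: [12, 12, 6, 4, 1]; 5 cycles in total.
n − c = 35 − 5 = 30; sign = (−1)^30 = +1.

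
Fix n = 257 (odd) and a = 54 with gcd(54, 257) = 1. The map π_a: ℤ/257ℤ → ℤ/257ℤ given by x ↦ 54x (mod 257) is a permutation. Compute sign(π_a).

-1

Orbit of 179 under x↦54x: [179, 157, 254, 95, 247, 231, 138]… (length divides ord_257(54)).
2 cycles of lengths [256, 1].
2 cycles on 257: each ℓ→(−1)^(ℓ−1), product (−1)^255 = -1.
(54|257)_J = -1 (Zolotarev's lemma cross-check).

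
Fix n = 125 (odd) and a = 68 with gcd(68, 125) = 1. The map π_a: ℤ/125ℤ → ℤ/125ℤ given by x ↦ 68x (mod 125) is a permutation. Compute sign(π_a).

-1

Orbit of 124 under x↦68x: [124, 57, 1, 68]… (length divides ord_125(68)).
Cycle type of π: 4×31 + 1; total 32 cycles.
n − c = 125 − 32 = 93; sign = (−1)^93 = -1.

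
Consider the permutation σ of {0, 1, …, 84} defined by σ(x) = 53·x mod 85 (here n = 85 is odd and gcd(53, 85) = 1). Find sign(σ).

Orbit of 77 under x↦53x: [77, 1, 53, 4, 42, 16, 83]… (length divides ord_85(53)).
12 cycles of lengths [8, 8, 8, 8, 8, 8, 8, 8, 8, 8, 4, 1].
With 12 cycles on 85 points, sign = (−1)^{85−12} = -1.
The Jacobi symbol (53|85) = -1 (Zolotarev) agrees.

-1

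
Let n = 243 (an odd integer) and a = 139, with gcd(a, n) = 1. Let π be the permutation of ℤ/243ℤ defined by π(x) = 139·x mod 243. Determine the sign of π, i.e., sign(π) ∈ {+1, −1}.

Orbit of 124 under x↦139x: [124, 226, 67, 79, 46, 76, 115]… (length divides ord_243(139)).
Decompose π into cycles: lengths [81, 81, 27, 27, 9, 9, 3, 3, 1, 1, 1] (11 cycles, including the fixed point 0).
With 11 cycles on 243 points, sign = (−1)^{243−11} = +1.
The Jacobi symbol (139|243) = +1 (Zolotarev) agrees.

+1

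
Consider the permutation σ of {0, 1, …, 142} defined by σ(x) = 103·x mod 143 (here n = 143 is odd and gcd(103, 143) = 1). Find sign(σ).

+1

Trace 1: π^k(1) = [1, 103, 27, 64, 14, 12, 92] for k=0..6.
21 cycles of lengths [10, 10, 10, 10, 10, 10, 10, 10, 10, 10, 10, 10, 5, 5, 2, 2, 2, 2, 2, 2, 1].
n − c = 143 − 21 = 122; sign = (−1)^122 = +1.
The Jacobi symbol (103|143) = +1 (Zolotarev) agrees.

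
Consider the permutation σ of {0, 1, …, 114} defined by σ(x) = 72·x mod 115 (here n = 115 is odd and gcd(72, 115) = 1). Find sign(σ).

-1

Orbit of 58 under x↦72x: [58, 36, 62, 94, 98, 41, 77]… (length divides ord_115(72)).
6 cycles of lengths [44, 44, 11, 11, 4, 1].
6 cycles on 115: each ℓ→(−1)^(ℓ−1), product (−1)^109 = -1.
The Jacobi symbol (72|115) = -1 (Zolotarev) agrees.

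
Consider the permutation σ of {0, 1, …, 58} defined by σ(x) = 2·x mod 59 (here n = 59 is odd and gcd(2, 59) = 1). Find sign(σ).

Trace 57: π^k(57) = [57, 55, 51, 43, 27, 54, 49] for k=0..6.
2 cycles of lengths [58, 1].
n − c = 59 − 2 = 57; sign = (−1)^57 = -1.
The Jacobi symbol (2|59) = -1 (Zolotarev) agrees.

-1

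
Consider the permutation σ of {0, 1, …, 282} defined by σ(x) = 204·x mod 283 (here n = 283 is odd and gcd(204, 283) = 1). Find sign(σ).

Start at x=256: 256 → 152 → 161 → 16 → 151 → 240 → 1 → … (one orbit).
Cycle type of π: 47×6 + 1; total 7 cycles.
With 7 cycles on 283 points, sign = (−1)^{283−7} = +1.
The Jacobi symbol (204|283) = +1 (Zolotarev) agrees.

+1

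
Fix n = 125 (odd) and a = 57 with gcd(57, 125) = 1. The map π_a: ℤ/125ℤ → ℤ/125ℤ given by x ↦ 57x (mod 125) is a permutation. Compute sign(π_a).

-1

Trace 1: π^k(1) = [1, 57, 124, 68] for k=0..3.
π_57 has 32 disjoint cycles with lengths [4, 4, 4, 4, 4, 4, 4, 4, 4, 4, 4, 4, 4, 4, 4, 4, 4, 4, 4, 4, 4, 4, 4, 4, 4, 4, 4, 4, 4, 4, 4, 1] on {0,…,124}.
With 32 cycles on 125 points, sign = (−1)^{125−32} = -1.
(57|125)_J = -1 (Zolotarev's lemma cross-check).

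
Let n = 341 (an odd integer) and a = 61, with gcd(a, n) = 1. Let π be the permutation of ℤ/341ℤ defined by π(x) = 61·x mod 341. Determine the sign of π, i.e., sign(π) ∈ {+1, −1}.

+1

Trace 1: π^k(1) = [1, 61, 311, 216, 218, 340, 280] for k=0..6.
Decompose π into cycles: lengths [10, 10, 10, 10, 10, 10, 10, 10, 10, 10, 10, 10, 10, 10, 10, 10, 10, 10, 10, 10, 10, 10, 10, 10, 10, 10, 10, 10, 10, 10, 10, 2, 2, 2, 2, 2, 2, 2, 2, 2, 2, 2, 2, 2, 2, 2, 1] (47 cycles, including the fixed point 0).
47 cycles on 341: each ℓ→(−1)^(ℓ−1), product (−1)^294 = +1.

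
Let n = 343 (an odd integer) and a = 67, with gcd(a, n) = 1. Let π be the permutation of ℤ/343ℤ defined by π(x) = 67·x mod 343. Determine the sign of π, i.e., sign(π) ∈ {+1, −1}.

Orbit of 30 under x↦67x: [30, 295, 214, 275, 246, 18, 177]… (length divides ord_343(67)).
The orbit structure of x ↦ 67x mod 343: 31 orbits of sizes [21, 21, 21, 21, 21, 21, 21, 21, 21, 21, 21, 21, 21, 21, 3, 3, 3, 3, 3, 3, 3, 3, 3, 3, 3, 3, 3, 3, 3, 3, 1].
343 − 31 = 312 transpositions; sign(π) = (−1)^312 = +1.
Via Zolotarev, sign(π_{67}) = (67|343) = +1.

+1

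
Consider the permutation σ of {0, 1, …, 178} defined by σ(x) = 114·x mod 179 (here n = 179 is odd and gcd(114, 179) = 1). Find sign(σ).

Start at x=53: 53 → 135 → 175 → 81 → 105 → 156 → 63 → … (one orbit).
Cycle type of π: 178 + 1; total 2 cycles.
sign(π) = (−1)^{n − #cycles} = (−1)^{179−2} = (−1)^177 = -1.

-1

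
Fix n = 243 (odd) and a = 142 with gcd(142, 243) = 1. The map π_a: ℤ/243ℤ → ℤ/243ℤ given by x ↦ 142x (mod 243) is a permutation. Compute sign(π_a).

+1

Start at x=241: 241 → 202 → 10 → 205 → 193 → 190 → 7 → … (one orbit).
Cycle lengths of π_142 on ℤ/243ℤ: [81, 81, 27, 27, 9, 9, 3, 3, 1, 1, 1]; 11 cycles in total.
n − c = 243 − 11 = 232; sign = (−1)^232 = +1.
Zolotarev: (142|243) = +1, matching the cycle-count sign.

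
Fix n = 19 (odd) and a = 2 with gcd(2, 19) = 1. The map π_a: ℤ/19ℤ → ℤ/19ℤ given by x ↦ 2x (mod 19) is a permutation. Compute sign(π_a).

-1

Start at x=17: 17 → 15 → 11 → 3 → 6 → 12 → 5 → … (one orbit).
π_2 has 2 disjoint cycles with lengths [18, 1] on {0,…,18}.
With 2 cycles on 19 points, sign = (−1)^{19−2} = -1.
Zolotarev: (2|19) = -1, matching the cycle-count sign.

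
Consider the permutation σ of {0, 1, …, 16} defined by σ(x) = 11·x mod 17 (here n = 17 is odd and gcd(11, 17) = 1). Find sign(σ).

Orbit of 2 under x↦11x: [2, 5, 4, 10, 8, 3, 16]… (length divides ord_17(11)).
The orbit structure of x ↦ 11x mod 17: 2 orbits of sizes [16, 1].
Σ(ℓ_i−1) = 17−2 = 15; sign = (−1)^15 = -1.
Zolotarev: (11|17) = -1, matching the cycle-count sign.

-1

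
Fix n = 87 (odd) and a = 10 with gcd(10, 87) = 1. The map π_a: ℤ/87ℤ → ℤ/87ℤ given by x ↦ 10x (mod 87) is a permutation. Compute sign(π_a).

Orbit of 10 under x↦10x: [10, 13, 43, 82, 37, 22, 46]… (length divides ord_87(10)).
6 cycles of lengths [28, 28, 28, 1, 1, 1].
Σ(ℓ_i−1) = 87−6 = 81; sign = (−1)^81 = -1.
Zolotarev: (10|87) = -1, matching the cycle-count sign.

-1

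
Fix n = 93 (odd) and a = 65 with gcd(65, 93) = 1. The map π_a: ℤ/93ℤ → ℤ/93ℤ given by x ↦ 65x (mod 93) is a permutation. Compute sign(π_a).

+1

Orbit of 53 under x↦65x: [53, 4, 74, 67, 77, 76, 11]… (length divides ord_93(65)).
5 cycles of lengths [30, 30, 30, 2, 1].
sign(π) = (−1)^{n − #cycles} = (−1)^{93−5} = (−1)^88 = +1.
(65|93)_J = +1 (Zolotarev's lemma cross-check).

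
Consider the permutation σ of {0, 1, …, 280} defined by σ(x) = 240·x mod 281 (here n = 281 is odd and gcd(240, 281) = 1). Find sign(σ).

-1

Orbit of 202 under x↦240x: [202, 148, 114, 103, 273, 47, 40]… (length divides ord_281(240)).
Decompose π into cycles: lengths [280, 1] (2 cycles, including the fixed point 0).
281 − 2 = 279 transpositions; sign(π) = (−1)^279 = -1.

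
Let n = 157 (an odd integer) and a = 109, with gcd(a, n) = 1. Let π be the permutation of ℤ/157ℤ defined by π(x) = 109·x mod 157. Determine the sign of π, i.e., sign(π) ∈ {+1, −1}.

+1

Trace 17: π^k(17) = [17, 126, 75, 11, 100, 67, 81] for k=0..6.
5 cycles of lengths [39, 39, 39, 39, 1].
sign(π) = (−1)^{n − #cycles} = (−1)^{157−5} = (−1)^152 = +1.
Via Zolotarev, sign(π_{109}) = (109|157) = +1.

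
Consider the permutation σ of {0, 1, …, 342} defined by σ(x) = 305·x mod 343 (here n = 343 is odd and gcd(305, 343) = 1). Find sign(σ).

+1

Orbit of 249 under x↦305x: [249, 142, 92, 277, 107, 50, 158]… (length divides ord_343(305)).
Cycle type of π: 147×2 + 21×2 + 3×2 + 1; total 7 cycles.
343 − 7 = 336 transpositions; sign(π) = (−1)^336 = +1.
(305|343)_J = +1 (Zolotarev's lemma cross-check).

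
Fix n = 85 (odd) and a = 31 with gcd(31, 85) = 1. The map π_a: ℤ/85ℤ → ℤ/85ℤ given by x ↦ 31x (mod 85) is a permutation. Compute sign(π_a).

Start at x=11: 11 → 1 → 31 → 26 → 41 → 81 → 46 → … (one orbit).
The orbit structure of x ↦ 31x mod 85: 10 orbits of sizes [16, 16, 16, 16, 16, 1, 1, 1, 1, 1].
With 10 cycles on 85 points, sign = (−1)^{85−10} = -1.
Zolotarev: (31|85) = -1, matching the cycle-count sign.

-1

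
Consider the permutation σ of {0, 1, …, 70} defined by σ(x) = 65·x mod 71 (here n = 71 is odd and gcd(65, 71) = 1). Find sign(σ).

Trace 13: π^k(13) = [13, 64, 42, 32, 21, 16, 46] for k=0..6.
Cycle type of π: 70 + 1; total 2 cycles.
Σ(ℓ_i−1) = 71−2 = 69; sign = (−1)^69 = -1.
Via Zolotarev, sign(π_{65}) = (65|71) = -1.

-1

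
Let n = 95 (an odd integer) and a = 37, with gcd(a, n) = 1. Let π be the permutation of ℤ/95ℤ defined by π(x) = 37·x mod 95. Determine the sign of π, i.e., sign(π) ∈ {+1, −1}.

Trace 37: π^k(37) = [37, 39, 18, 1] for k=0..3.
π_37 has 29 disjoint cycles with lengths [4, 4, 4, 4, 4, 4, 4, 4, 4, 4, 4, 4, 4, 4, 4, 4, 4, 4, 4, 2, 2, 2, 2, 2, 2, 2, 2, 2, 1] on {0,…,94}.
Σ(ℓ_i−1) = 95−29 = 66; sign = (−1)^66 = +1.
(37|95)_J = +1 (Zolotarev's lemma cross-check).

+1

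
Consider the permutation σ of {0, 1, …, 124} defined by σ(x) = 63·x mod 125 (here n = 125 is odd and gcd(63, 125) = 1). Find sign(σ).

-1

Trace 92: π^k(92) = [92, 46, 23, 74, 37, 81, 103] for k=0..6.
4 cycles of lengths [100, 20, 4, 1].
125 − 4 = 121 transpositions; sign(π) = (−1)^121 = -1.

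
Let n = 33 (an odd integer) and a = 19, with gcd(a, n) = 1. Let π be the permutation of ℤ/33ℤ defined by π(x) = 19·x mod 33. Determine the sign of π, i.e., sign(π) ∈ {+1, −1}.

-1

Start at x=19: 19 → 31 → 28 → 4 → 10 → 25 → 13 → … (one orbit).
Cycle type of π: 10×3 + 1×3; total 6 cycles.
sign(π) = (−1)^{n − #cycles} = (−1)^{33−6} = (−1)^27 = -1.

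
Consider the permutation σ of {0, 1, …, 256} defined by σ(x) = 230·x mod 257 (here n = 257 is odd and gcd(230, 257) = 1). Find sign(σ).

Trace 72: π^k(72) = [72, 112, 60, 179, 50, 192, 213] for k=0..6.
Decompose π into cycles: lengths [256, 1] (2 cycles, including the fixed point 0).
Σ(ℓ_i−1) = 257−2 = 255; sign = (−1)^255 = -1.

-1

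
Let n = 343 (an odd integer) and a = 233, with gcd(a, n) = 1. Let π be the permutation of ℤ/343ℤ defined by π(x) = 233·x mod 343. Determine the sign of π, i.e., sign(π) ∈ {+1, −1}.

Start at x=172: 172 → 288 → 219 → 263 → 225 → 289 → 109 → … (one orbit).
Decompose π into cycles: lengths [147, 147, 21, 21, 3, 3, 1] (7 cycles, including the fixed point 0).
Σ(ℓ_i−1) = 343−7 = 336; sign = (−1)^336 = +1.
(233|343)_J = +1 (Zolotarev's lemma cross-check).

+1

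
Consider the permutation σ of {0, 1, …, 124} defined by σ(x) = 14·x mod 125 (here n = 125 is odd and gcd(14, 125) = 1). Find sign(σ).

Orbit of 101 under x↦14x: [101, 39, 46, 19, 16, 99, 11]… (length divides ord_125(14)).
Cycle type of π: 50×2 + 10×2 + 2×2 + 1; total 7 cycles.
n − c = 125 − 7 = 118; sign = (−1)^118 = +1.
Zolotarev: (14|125) = +1, matching the cycle-count sign.

+1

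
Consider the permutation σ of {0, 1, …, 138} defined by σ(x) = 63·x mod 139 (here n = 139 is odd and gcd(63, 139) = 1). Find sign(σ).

+1

Orbit of 44 under x↦63x: [44, 131, 52, 79, 112, 106, 6]… (length divides ord_139(63)).
Cycle lengths of π_63 on ℤ/139ℤ: [23, 23, 23, 23, 23, 23, 1]; 7 cycles in total.
139 − 7 = 132 transpositions; sign(π) = (−1)^132 = +1.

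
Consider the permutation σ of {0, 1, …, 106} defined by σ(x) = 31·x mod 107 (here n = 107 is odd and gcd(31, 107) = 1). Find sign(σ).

Start at x=55: 55 → 100 → 104 → 14 → 6 → 79 → 95 → … (one orbit).
Decompose π into cycles: lengths [106, 1] (2 cycles, including the fixed point 0).
Σ(ℓ_i−1) = 107−2 = 105; sign = (−1)^105 = -1.
The Jacobi symbol (31|107) = -1 (Zolotarev) agrees.

-1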